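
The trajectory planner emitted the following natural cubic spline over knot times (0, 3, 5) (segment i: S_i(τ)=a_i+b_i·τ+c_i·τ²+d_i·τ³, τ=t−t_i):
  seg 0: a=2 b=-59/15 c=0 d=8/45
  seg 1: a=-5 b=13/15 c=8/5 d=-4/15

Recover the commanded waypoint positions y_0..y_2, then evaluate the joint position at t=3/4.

y_0=2 y_1=-5 y_2=1
S(3/4) = -7/8

y_0 = S_0(0) = a_0 = 2
y_1 = S_1(0) = a_1 = -5
y_2 = S_1(2) = 1
t_q=3/4 is in segment 0 (τ=3/4); S_0(τ)=-7/8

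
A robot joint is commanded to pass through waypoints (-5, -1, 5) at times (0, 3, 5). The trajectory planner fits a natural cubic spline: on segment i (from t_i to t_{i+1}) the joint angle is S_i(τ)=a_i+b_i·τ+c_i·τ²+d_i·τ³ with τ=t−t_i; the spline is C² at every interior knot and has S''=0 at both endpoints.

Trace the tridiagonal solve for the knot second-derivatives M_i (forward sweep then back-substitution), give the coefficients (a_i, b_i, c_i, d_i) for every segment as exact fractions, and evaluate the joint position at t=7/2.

Δ: Δ0=4/3, Δ1=3
row 1: diag=10, rhs=10; c'=1/5, d'=1
back: M1=1
M: M0=0, M1=1, M2=0
seg 0: a=-5, c=M0/2=0, d=(M1−M0)/(6·3)=1/18, b=Δ0−h0·(2M0+M1)/6=5/6
seg 1: a=-1, c=M1/2=1/2, d=(M2−M1)/(6·2)=-1/12, b=Δ1−h1·(2M1+M2)/6=7/3
t_q=7/2 → seg 1, τ=1/2; S=-1+7/3·τ+1/2·τ²+-1/12·τ³=9/32

  seg 0: a=-5 b=5/6 c=0 d=1/18
  seg 1: a=-1 b=7/3 c=1/2 d=-1/12
S(7/2) = 9/32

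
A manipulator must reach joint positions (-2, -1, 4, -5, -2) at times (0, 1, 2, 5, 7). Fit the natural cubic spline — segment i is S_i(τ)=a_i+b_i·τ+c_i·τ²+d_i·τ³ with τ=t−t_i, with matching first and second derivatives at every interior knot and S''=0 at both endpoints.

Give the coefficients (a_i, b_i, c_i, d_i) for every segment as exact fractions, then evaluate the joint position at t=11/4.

  seg 0: a=-2 b=-207/548 c=0 d=755/548
  seg 1: a=-1 b=1029/274 c=2265/548 d=-1583/548
  seg 2: a=4 b=1839/548 c=-621/137 d=441/548
  seg 3: a=-5 b=-579/274 c=1485/548 d=-495/1096
S(11/4) = 151043/35072

Δ: Δ0=1, Δ1=5, Δ2=-3, Δ3=3/2
row 1: diag=4, rhs=24; c'=1/4, d'=6
row 2: denom=8−1·1/4=31/4; d'=(-48−1·6)/(31/4)=-216/31
row 3: denom=10−3·12/31=274/31; d'=(27−3·-216/31)/(274/31)=1485/274
back: M3=1485/274
back: M2=-216/31−12/31·1485/274=-1242/137
back: M1=6−1/4·-1242/137=2265/274
M: M0=0, M1=2265/274, M2=-1242/137, M3=1485/274, M4=0
seg 0: a=-2, c=M0/2=0, d=(M1−M0)/(6·1)=755/548, b=Δ0−h0·(2M0+M1)/6=-207/548
seg 1: a=-1, c=M1/2=2265/548, d=(M2−M1)/(6·1)=-1583/548, b=Δ1−h1·(2M1+M2)/6=1029/274
seg 2: a=4, c=M2/2=-621/137, d=(M3−M2)/(6·3)=441/548, b=Δ2−h2·(2M2+M3)/6=1839/548
seg 3: a=-5, c=M3/2=1485/548, d=(M4−M3)/(6·2)=-495/1096, b=Δ3−h3·(2M3+M4)/6=-579/274
t_q=11/4 → seg 2, τ=3/4; S=4+1839/548·τ+-621/137·τ²+441/548·τ³=151043/35072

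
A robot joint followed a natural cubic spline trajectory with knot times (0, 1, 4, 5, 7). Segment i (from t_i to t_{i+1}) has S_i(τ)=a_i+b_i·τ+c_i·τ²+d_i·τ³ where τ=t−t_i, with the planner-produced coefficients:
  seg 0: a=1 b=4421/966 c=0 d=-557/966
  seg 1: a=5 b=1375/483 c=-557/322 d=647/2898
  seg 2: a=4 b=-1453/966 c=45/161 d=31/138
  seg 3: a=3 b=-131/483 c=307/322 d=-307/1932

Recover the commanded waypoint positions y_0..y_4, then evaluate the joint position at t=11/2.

y_0 = S_0(0) = a_0 = 1
y_1 = S_1(0) = a_1 = 5
y_2 = S_2(0) = a_2 = 4
y_3 = S_3(0) = a_3 = 3
y_4 = S_3(2) = 5
t_q=11/2 is in segment 3 (τ=1/2); S_3(τ)=2269/736

y_0=1 y_1=5 y_2=4 y_3=3 y_4=5
S(11/2) = 2269/736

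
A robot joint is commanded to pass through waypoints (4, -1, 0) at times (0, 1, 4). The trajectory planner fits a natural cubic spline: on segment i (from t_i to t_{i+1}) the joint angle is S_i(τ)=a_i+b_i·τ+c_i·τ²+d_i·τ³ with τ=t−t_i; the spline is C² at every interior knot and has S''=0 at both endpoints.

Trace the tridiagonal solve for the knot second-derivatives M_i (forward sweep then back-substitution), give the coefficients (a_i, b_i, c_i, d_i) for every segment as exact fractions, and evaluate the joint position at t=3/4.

  seg 0: a=4 b=-17/3 c=0 d=2/3
  seg 1: a=-1 b=-11/3 c=2 d=-2/9
S(3/4) = 1/32

Δ: Δ0=-5, Δ1=1/3
row 1: diag=8, rhs=32; c'=3/8, d'=4
back: M1=4
M: M0=0, M1=4, M2=0
seg 0: a=4, c=M0/2=0, d=(M1−M0)/(6·1)=2/3, b=Δ0−h0·(2M0+M1)/6=-17/3
seg 1: a=-1, c=M1/2=2, d=(M2−M1)/(6·3)=-2/9, b=Δ1−h1·(2M1+M2)/6=-11/3
t_q=3/4 → seg 0, τ=3/4; S=4+-17/3·τ+0·τ²+2/3·τ³=1/32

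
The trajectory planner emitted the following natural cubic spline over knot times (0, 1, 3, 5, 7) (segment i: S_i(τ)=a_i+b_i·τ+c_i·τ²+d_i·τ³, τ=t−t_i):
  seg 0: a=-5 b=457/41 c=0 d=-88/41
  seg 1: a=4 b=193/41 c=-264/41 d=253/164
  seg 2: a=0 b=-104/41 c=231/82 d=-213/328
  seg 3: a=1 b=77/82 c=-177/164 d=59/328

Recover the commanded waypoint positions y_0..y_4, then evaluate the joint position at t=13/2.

y_0 = S_0(0) = a_0 = -5
y_1 = S_1(0) = a_1 = 4
y_2 = S_2(0) = a_2 = 0
y_3 = S_3(0) = a_3 = 1
y_4 = S_3(2) = 0
t_q=13/2 is in segment 3 (τ=3/2); S_3(τ)=1541/2624

y_0=-5 y_1=4 y_2=0 y_3=1 y_4=0
S(13/2) = 1541/2624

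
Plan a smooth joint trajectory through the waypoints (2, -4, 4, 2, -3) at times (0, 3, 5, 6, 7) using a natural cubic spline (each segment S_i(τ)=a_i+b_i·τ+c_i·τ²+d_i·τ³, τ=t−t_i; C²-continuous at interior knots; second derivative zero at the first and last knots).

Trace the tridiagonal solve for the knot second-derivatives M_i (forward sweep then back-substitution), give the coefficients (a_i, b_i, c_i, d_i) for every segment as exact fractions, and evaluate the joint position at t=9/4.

Δ: Δ0=-2, Δ1=4, Δ2=-2, Δ3=-5
row 1: diag=10, rhs=36; c'=1/5, d'=18/5
row 2: denom=6−2·1/5=28/5; d'=(-36−2·18/5)/(28/5)=-54/7
row 3: denom=4−1·5/28=107/28; d'=(-18−1·-54/7)/(107/28)=-288/107
back: M3=-288/107
back: M2=-54/7−5/28·-288/107=-774/107
back: M1=18/5−1/5·-774/107=540/107
M: M0=0, M1=540/107, M2=-774/107, M3=-288/107, M4=0
seg 0: a=2, c=M0/2=0, d=(M1−M0)/(6·3)=30/107, b=Δ0−h0·(2M0+M1)/6=-484/107
seg 1: a=-4, c=M1/2=270/107, d=(M2−M1)/(6·2)=-219/214, b=Δ1−h1·(2M1+M2)/6=326/107
seg 2: a=4, c=M2/2=-387/107, d=(M3−M2)/(6·1)=81/107, b=Δ2−h2·(2M2+M3)/6=92/107
seg 3: a=2, c=M3/2=-144/107, d=(M4−M3)/(6·1)=48/107, b=Δ3−h3·(2M3+M4)/6=-439/107
t_q=9/4 → seg 0, τ=9/4; S=2+-484/107·τ+0·τ²+30/107·τ³=-17065/3424

  seg 0: a=2 b=-484/107 c=0 d=30/107
  seg 1: a=-4 b=326/107 c=270/107 d=-219/214
  seg 2: a=4 b=92/107 c=-387/107 d=81/107
  seg 3: a=2 b=-439/107 c=-144/107 d=48/107
S(9/4) = -17065/3424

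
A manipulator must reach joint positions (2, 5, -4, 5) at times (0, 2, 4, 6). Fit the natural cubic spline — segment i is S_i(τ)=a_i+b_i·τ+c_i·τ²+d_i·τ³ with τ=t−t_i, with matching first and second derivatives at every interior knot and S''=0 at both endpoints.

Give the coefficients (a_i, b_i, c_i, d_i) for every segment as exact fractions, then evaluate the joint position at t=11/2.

Δ: Δ0=3/2, Δ1=-9/2, Δ2=9/2
row 1: diag=8, rhs=-36; c'=1/4, d'=-9/2
row 2: denom=8−2·1/4=15/2; d'=(54−2·-9/2)/(15/2)=42/5
back: M2=42/5
back: M1=-9/2−1/4·42/5=-33/5
M: M0=0, M1=-33/5, M2=42/5, M3=0
seg 0: a=2, c=M0/2=0, d=(M1−M0)/(6·2)=-11/20, b=Δ0−h0·(2M0+M1)/6=37/10
seg 1: a=5, c=M1/2=-33/10, d=(M2−M1)/(6·2)=5/4, b=Δ1−h1·(2M1+M2)/6=-29/10
seg 2: a=-4, c=M2/2=21/5, d=(M3−M2)/(6·2)=-7/10, b=Δ2−h2·(2M2+M3)/6=-11/10
t_q=11/2 → seg 2, τ=3/2; S=-4+-11/10·τ+21/5·τ²+-7/10·τ³=23/16

  seg 0: a=2 b=37/10 c=0 d=-11/20
  seg 1: a=5 b=-29/10 c=-33/10 d=5/4
  seg 2: a=-4 b=-11/10 c=21/5 d=-7/10
S(11/2) = 23/16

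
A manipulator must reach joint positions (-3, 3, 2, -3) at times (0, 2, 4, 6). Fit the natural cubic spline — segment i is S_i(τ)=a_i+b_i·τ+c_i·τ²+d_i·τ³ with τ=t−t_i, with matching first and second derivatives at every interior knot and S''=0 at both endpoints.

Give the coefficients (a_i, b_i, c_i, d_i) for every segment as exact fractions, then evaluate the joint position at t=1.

  seg 0: a=-3 b=19/5 c=0 d=-1/5
  seg 1: a=3 b=7/5 c=-6/5 d=1/8
  seg 2: a=2 b=-19/10 c=-9/20 d=3/40
S(1) = 3/5

Δ: Δ0=3, Δ1=-1/2, Δ2=-5/2
row 1: diag=8, rhs=-21; c'=1/4, d'=-21/8
row 2: denom=8−2·1/4=15/2; d'=(-12−2·-21/8)/(15/2)=-9/10
back: M2=-9/10
back: M1=-21/8−1/4·-9/10=-12/5
M: M0=0, M1=-12/5, M2=-9/10, M3=0
seg 0: a=-3, c=M0/2=0, d=(M1−M0)/(6·2)=-1/5, b=Δ0−h0·(2M0+M1)/6=19/5
seg 1: a=3, c=M1/2=-6/5, d=(M2−M1)/(6·2)=1/8, b=Δ1−h1·(2M1+M2)/6=7/5
seg 2: a=2, c=M2/2=-9/20, d=(M3−M2)/(6·2)=3/40, b=Δ2−h2·(2M2+M3)/6=-19/10
t_q=1 → seg 0, τ=1; S=-3+19/5·τ+0·τ²+-1/5·τ³=3/5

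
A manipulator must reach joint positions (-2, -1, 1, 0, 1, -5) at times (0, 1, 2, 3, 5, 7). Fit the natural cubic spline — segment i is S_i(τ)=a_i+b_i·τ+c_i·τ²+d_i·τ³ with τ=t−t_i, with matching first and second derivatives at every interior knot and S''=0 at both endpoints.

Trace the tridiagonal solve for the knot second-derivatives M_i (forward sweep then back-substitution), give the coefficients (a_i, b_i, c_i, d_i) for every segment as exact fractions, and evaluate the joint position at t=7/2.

  seg 0: a=-2 b=309/628 c=0 d=319/628
  seg 1: a=-1 b=633/314 c=957/628 d=-967/628
  seg 2: a=1 b=279/628 c=-486/157 d=1037/628
  seg 3: a=0 b=-249/314 c=1167/628 d=-761/1256
  seg 4: a=1 b=-99/157 c=-279/157 d=93/314
S(7/2) = -77/10048

Δ: Δ0=1, Δ1=2, Δ2=-1, Δ3=1/2, Δ4=-3
row 1: diag=4, rhs=6; c'=1/4, d'=3/2
row 2: denom=4−1·1/4=15/4; d'=(-18−1·3/2)/(15/4)=-26/5
row 3: denom=6−1·4/15=86/15; d'=(9−1·-26/5)/(86/15)=213/86
row 4: denom=8−2·15/43=314/43; d'=(-21−2·213/86)/(314/43)=-558/157
back: M4=-558/157
back: M3=213/86−15/43·-558/157=1167/314
back: M2=-26/5−4/15·1167/314=-972/157
back: M1=3/2−1/4·-972/157=957/314
M: M0=0, M1=957/314, M2=-972/157, M3=1167/314, M4=-558/157, M5=0
seg 0: a=-2, c=M0/2=0, d=(M1−M0)/(6·1)=319/628, b=Δ0−h0·(2M0+M1)/6=309/628
seg 1: a=-1, c=M1/2=957/628, d=(M2−M1)/(6·1)=-967/628, b=Δ1−h1·(2M1+M2)/6=633/314
seg 2: a=1, c=M2/2=-486/157, d=(M3−M2)/(6·1)=1037/628, b=Δ2−h2·(2M2+M3)/6=279/628
seg 3: a=0, c=M3/2=1167/628, d=(M4−M3)/(6·2)=-761/1256, b=Δ3−h3·(2M3+M4)/6=-249/314
seg 4: a=1, c=M4/2=-279/157, d=(M5−M4)/(6·2)=93/314, b=Δ4−h4·(2M4+M5)/6=-99/157
t_q=7/2 → seg 3, τ=1/2; S=0+-249/314·τ+1167/628·τ²+-761/1256·τ³=-77/10048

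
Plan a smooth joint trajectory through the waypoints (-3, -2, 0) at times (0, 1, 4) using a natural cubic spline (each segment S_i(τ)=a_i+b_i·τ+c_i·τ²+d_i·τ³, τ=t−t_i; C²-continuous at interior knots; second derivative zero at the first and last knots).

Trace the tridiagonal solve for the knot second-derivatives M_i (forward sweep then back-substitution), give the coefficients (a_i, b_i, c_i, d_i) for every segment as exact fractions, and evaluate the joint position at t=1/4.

  seg 0: a=-3 b=25/24 c=0 d=-1/24
  seg 1: a=-2 b=11/12 c=-1/8 d=1/72
S(1/4) = -1403/512

Δ: Δ0=1, Δ1=2/3
row 1: diag=8, rhs=-2; c'=3/8, d'=-1/4
back: M1=-1/4
M: M0=0, M1=-1/4, M2=0
seg 0: a=-3, c=M0/2=0, d=(M1−M0)/(6·1)=-1/24, b=Δ0−h0·(2M0+M1)/6=25/24
seg 1: a=-2, c=M1/2=-1/8, d=(M2−M1)/(6·3)=1/72, b=Δ1−h1·(2M1+M2)/6=11/12
t_q=1/4 → seg 0, τ=1/4; S=-3+25/24·τ+0·τ²+-1/24·τ³=-1403/512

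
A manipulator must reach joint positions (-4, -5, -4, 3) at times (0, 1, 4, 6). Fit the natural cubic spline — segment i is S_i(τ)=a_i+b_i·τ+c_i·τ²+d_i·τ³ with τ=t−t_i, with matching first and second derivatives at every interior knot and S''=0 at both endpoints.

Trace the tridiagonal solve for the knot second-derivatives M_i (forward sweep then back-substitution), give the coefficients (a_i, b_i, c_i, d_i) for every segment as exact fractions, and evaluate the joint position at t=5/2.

  seg 0: a=-4 b=-449/426 c=0 d=23/426
  seg 1: a=-5 b=-190/213 c=23/142 d=35/426
  seg 2: a=-4 b=979/426 c=64/71 d=-32/213
S(5/2) = -6471/1136

Δ: Δ0=-1, Δ1=1/3, Δ2=7/2
row 1: diag=8, rhs=8; c'=3/8, d'=1
row 2: denom=10−3·3/8=71/8; d'=(19−3·1)/(71/8)=128/71
back: M2=128/71
back: M1=1−3/8·128/71=23/71
M: M0=0, M1=23/71, M2=128/71, M3=0
seg 0: a=-4, c=M0/2=0, d=(M1−M0)/(6·1)=23/426, b=Δ0−h0·(2M0+M1)/6=-449/426
seg 1: a=-5, c=M1/2=23/142, d=(M2−M1)/(6·3)=35/426, b=Δ1−h1·(2M1+M2)/6=-190/213
seg 2: a=-4, c=M2/2=64/71, d=(M3−M2)/(6·2)=-32/213, b=Δ2−h2·(2M2+M3)/6=979/426
t_q=5/2 → seg 1, τ=3/2; S=-5+-190/213·τ+23/142·τ²+35/426·τ³=-6471/1136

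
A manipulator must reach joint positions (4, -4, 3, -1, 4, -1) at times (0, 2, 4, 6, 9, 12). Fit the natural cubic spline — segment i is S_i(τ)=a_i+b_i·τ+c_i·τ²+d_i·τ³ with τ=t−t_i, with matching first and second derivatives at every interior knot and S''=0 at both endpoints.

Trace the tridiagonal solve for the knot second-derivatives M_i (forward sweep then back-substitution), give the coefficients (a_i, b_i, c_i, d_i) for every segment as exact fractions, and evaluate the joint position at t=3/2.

  seg 0: a=4 b=-6763/1046 c=0 d=2579/4184
  seg 1: a=-4 b=487/523 c=7737/2092 d=-2525/2092
  seg 2: a=3 b=649/523 c=-7413/2092 d=4023/4184
  seg 3: a=-1 b=-1459/1046 c=1164/523 d=-11345/28242
  seg 4: a=4 b=582/523 c=-4361/3138 d=4361/28242
S(3/2) = -121103/33472

Δ: Δ0=-4, Δ1=7/2, Δ2=-2, Δ3=5/3, Δ4=-5/3
row 1: diag=8, rhs=45; c'=1/4, d'=45/8
row 2: denom=8−2·1/4=15/2; d'=(-33−2·45/8)/(15/2)=-59/10
row 3: denom=10−2·4/15=142/15; d'=(22−2·-59/10)/(142/15)=507/142
row 4: denom=12−3·45/142=1569/142; d'=(-20−3·507/142)/(1569/142)=-4361/1569
back: M4=-4361/1569
back: M3=507/142−45/142·-4361/1569=2328/523
back: M2=-59/10−4/15·2328/523=-7413/1046
back: M1=45/8−1/4·-7413/1046=7737/1046
M: M0=0, M1=7737/1046, M2=-7413/1046, M3=2328/523, M4=-4361/1569, M5=0
seg 0: a=4, c=M0/2=0, d=(M1−M0)/(6·2)=2579/4184, b=Δ0−h0·(2M0+M1)/6=-6763/1046
seg 1: a=-4, c=M1/2=7737/2092, d=(M2−M1)/(6·2)=-2525/2092, b=Δ1−h1·(2M1+M2)/6=487/523
seg 2: a=3, c=M2/2=-7413/2092, d=(M3−M2)/(6·2)=4023/4184, b=Δ2−h2·(2M2+M3)/6=649/523
seg 3: a=-1, c=M3/2=1164/523, d=(M4−M3)/(6·3)=-11345/28242, b=Δ3−h3·(2M3+M4)/6=-1459/1046
seg 4: a=4, c=M4/2=-4361/3138, d=(M5−M4)/(6·3)=4361/28242, b=Δ4−h4·(2M4+M5)/6=582/523
t_q=3/2 → seg 0, τ=3/2; S=4+-6763/1046·τ+0·τ²+2579/4184·τ³=-121103/33472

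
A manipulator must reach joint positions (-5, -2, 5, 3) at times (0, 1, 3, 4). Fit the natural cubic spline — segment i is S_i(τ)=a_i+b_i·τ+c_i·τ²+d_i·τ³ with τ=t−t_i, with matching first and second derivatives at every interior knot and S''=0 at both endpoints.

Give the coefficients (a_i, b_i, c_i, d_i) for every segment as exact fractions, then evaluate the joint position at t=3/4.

Δ: Δ0=3, Δ1=7/2, Δ2=-2
row 1: diag=6, rhs=3; c'=1/3, d'=1/2
row 2: denom=6−2·1/3=16/3; d'=(-33−2·1/2)/(16/3)=-51/8
back: M2=-51/8
back: M1=1/2−1/3·-51/8=21/8
M: M0=0, M1=21/8, M2=-51/8, M3=0
seg 0: a=-5, c=M0/2=0, d=(M1−M0)/(6·1)=7/16, b=Δ0−h0·(2M0+M1)/6=41/16
seg 1: a=-2, c=M1/2=21/16, d=(M2−M1)/(6·2)=-3/4, b=Δ1−h1·(2M1+M2)/6=31/8
seg 2: a=5, c=M2/2=-51/16, d=(M3−M2)/(6·1)=17/16, b=Δ2−h2·(2M2+M3)/6=1/8
t_q=3/4 → seg 0, τ=3/4; S=-5+41/16·τ+0·τ²+7/16·τ³=-2963/1024

  seg 0: a=-5 b=41/16 c=0 d=7/16
  seg 1: a=-2 b=31/8 c=21/16 d=-3/4
  seg 2: a=5 b=1/8 c=-51/16 d=17/16
S(3/4) = -2963/1024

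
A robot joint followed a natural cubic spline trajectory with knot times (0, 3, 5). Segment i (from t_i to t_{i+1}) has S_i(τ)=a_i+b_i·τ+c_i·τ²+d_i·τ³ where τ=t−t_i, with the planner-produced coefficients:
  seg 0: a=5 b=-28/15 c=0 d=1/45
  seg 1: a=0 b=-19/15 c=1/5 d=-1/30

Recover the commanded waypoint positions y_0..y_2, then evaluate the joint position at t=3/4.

y_0=5 y_1=0 y_2=-2
S(3/4) = 231/64

y_0 = S_0(0) = a_0 = 5
y_1 = S_1(0) = a_1 = 0
y_2 = S_1(2) = -2
t_q=3/4 is in segment 0 (τ=3/4); S_0(τ)=231/64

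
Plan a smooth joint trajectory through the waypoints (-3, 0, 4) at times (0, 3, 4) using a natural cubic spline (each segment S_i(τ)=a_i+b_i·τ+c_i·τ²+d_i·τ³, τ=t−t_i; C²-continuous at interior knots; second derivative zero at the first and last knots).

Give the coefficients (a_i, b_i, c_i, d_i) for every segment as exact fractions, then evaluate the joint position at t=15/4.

  seg 0: a=-3 b=-1/8 c=0 d=1/8
  seg 1: a=0 b=13/4 c=9/8 d=-3/8
S(15/4) = 1491/512

Δ: Δ0=1, Δ1=4
row 1: diag=8, rhs=18; c'=1/8, d'=9/4
back: M1=9/4
M: M0=0, M1=9/4, M2=0
seg 0: a=-3, c=M0/2=0, d=(M1−M0)/(6·3)=1/8, b=Δ0−h0·(2M0+M1)/6=-1/8
seg 1: a=0, c=M1/2=9/8, d=(M2−M1)/(6·1)=-3/8, b=Δ1−h1·(2M1+M2)/6=13/4
t_q=15/4 → seg 1, τ=3/4; S=0+13/4·τ+9/8·τ²+-3/8·τ³=1491/512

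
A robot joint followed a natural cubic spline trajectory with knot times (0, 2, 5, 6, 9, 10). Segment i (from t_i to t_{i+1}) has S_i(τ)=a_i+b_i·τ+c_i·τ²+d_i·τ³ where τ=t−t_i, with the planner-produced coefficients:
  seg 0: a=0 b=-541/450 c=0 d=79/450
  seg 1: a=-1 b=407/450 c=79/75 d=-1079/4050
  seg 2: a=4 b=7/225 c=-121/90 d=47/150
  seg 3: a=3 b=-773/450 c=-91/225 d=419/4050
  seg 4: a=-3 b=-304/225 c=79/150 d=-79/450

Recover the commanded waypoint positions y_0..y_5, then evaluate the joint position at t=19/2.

y_0 = S_0(0) = a_0 = 0
y_1 = S_1(0) = a_1 = -1
y_2 = S_2(0) = a_2 = 4
y_3 = S_3(0) = a_3 = 3
y_4 = S_4(0) = a_4 = -3
y_5 = S_4(1) = -4
t_q=19/2 is in segment 4 (τ=1/2); S_4(τ)=-4279/1200

y_0=0 y_1=-1 y_2=4 y_3=3 y_4=-3 y_5=-4
S(19/2) = -4279/1200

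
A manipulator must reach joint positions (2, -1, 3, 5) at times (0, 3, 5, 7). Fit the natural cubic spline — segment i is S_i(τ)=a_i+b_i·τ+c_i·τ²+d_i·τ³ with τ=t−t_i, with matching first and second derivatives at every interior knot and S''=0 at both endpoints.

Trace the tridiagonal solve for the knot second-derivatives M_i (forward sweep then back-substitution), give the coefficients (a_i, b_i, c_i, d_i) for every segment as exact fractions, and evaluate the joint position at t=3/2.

  seg 0: a=2 b=-77/38 c=0 d=13/114
  seg 1: a=-1 b=20/19 c=39/38 d=-21/76
  seg 2: a=3 b=35/19 c=-12/19 d=2/19
S(3/2) = -199/304

Δ: Δ0=-1, Δ1=2, Δ2=1
row 1: diag=10, rhs=18; c'=1/5, d'=9/5
row 2: denom=8−2·1/5=38/5; d'=(-6−2·9/5)/(38/5)=-24/19
back: M2=-24/19
back: M1=9/5−1/5·-24/19=39/19
M: M0=0, M1=39/19, M2=-24/19, M3=0
seg 0: a=2, c=M0/2=0, d=(M1−M0)/(6·3)=13/114, b=Δ0−h0·(2M0+M1)/6=-77/38
seg 1: a=-1, c=M1/2=39/38, d=(M2−M1)/(6·2)=-21/76, b=Δ1−h1·(2M1+M2)/6=20/19
seg 2: a=3, c=M2/2=-12/19, d=(M3−M2)/(6·2)=2/19, b=Δ2−h2·(2M2+M3)/6=35/19
t_q=3/2 → seg 0, τ=3/2; S=2+-77/38·τ+0·τ²+13/114·τ³=-199/304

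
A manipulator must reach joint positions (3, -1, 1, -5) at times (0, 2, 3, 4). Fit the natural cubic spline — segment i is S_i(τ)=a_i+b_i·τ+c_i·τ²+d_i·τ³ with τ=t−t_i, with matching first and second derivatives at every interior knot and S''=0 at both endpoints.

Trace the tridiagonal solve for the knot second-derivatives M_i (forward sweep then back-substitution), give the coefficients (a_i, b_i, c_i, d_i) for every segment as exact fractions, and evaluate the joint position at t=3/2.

  seg 0: a=3 b=-94/23 c=0 d=12/23
  seg 1: a=-1 b=50/23 c=72/23 d=-76/23
  seg 2: a=1 b=-34/23 c=-156/23 d=52/23
S(3/2) = -63/46

Δ: Δ0=-2, Δ1=2, Δ2=-6
row 1: diag=6, rhs=24; c'=1/6, d'=4
row 2: denom=4−1·1/6=23/6; d'=(-48−1·4)/(23/6)=-312/23
back: M2=-312/23
back: M1=4−1/6·-312/23=144/23
M: M0=0, M1=144/23, M2=-312/23, M3=0
seg 0: a=3, c=M0/2=0, d=(M1−M0)/(6·2)=12/23, b=Δ0−h0·(2M0+M1)/6=-94/23
seg 1: a=-1, c=M1/2=72/23, d=(M2−M1)/(6·1)=-76/23, b=Δ1−h1·(2M1+M2)/6=50/23
seg 2: a=1, c=M2/2=-156/23, d=(M3−M2)/(6·1)=52/23, b=Δ2−h2·(2M2+M3)/6=-34/23
t_q=3/2 → seg 0, τ=3/2; S=3+-94/23·τ+0·τ²+12/23·τ³=-63/46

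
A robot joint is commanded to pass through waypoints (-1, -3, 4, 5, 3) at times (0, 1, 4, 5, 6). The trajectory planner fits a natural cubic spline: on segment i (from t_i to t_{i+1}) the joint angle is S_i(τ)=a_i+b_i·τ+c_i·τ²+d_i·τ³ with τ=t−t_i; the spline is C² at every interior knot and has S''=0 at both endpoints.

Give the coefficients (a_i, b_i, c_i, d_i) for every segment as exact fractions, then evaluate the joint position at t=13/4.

Δ: Δ0=-2, Δ1=7/3, Δ2=1, Δ3=-2
row 1: diag=8, rhs=26; c'=3/8, d'=13/4
row 2: denom=8−3·3/8=55/8; d'=(-8−3·13/4)/(55/8)=-142/55
row 3: denom=4−1·8/55=212/55; d'=(-18−1·-142/55)/(212/55)=-4
back: M3=-4
back: M2=-142/55−8/55·-4=-2
back: M1=13/4−3/8·-2=4
M: M0=0, M1=4, M2=-2, M3=-4, M4=0
seg 0: a=-1, c=M0/2=0, d=(M1−M0)/(6·1)=2/3, b=Δ0−h0·(2M0+M1)/6=-8/3
seg 1: a=-3, c=M1/2=2, d=(M2−M1)/(6·3)=-1/3, b=Δ1−h1·(2M1+M2)/6=-2/3
seg 2: a=4, c=M2/2=-1, d=(M3−M2)/(6·1)=-1/3, b=Δ2−h2·(2M2+M3)/6=7/3
seg 3: a=5, c=M3/2=-2, d=(M4−M3)/(6·1)=2/3, b=Δ3−h3·(2M3+M4)/6=-2/3
t_q=13/4 → seg 1, τ=9/4; S=-3+-2/3·τ+2·τ²+-1/3·τ³=117/64

  seg 0: a=-1 b=-8/3 c=0 d=2/3
  seg 1: a=-3 b=-2/3 c=2 d=-1/3
  seg 2: a=4 b=7/3 c=-1 d=-1/3
  seg 3: a=5 b=-2/3 c=-2 d=2/3
S(13/4) = 117/64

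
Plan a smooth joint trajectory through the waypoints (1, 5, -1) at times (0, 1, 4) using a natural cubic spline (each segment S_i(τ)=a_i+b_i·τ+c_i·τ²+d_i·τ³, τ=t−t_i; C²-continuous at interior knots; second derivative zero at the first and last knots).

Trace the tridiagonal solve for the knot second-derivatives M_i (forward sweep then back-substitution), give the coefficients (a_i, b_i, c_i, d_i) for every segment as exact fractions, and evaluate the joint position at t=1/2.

  seg 0: a=1 b=19/4 c=0 d=-3/4
  seg 1: a=5 b=5/2 c=-9/4 d=1/4
S(1/2) = 105/32

Δ: Δ0=4, Δ1=-2
row 1: diag=8, rhs=-36; c'=3/8, d'=-9/2
back: M1=-9/2
M: M0=0, M1=-9/2, M2=0
seg 0: a=1, c=M0/2=0, d=(M1−M0)/(6·1)=-3/4, b=Δ0−h0·(2M0+M1)/6=19/4
seg 1: a=5, c=M1/2=-9/4, d=(M2−M1)/(6·3)=1/4, b=Δ1−h1·(2M1+M2)/6=5/2
t_q=1/2 → seg 0, τ=1/2; S=1+19/4·τ+0·τ²+-3/4·τ³=105/32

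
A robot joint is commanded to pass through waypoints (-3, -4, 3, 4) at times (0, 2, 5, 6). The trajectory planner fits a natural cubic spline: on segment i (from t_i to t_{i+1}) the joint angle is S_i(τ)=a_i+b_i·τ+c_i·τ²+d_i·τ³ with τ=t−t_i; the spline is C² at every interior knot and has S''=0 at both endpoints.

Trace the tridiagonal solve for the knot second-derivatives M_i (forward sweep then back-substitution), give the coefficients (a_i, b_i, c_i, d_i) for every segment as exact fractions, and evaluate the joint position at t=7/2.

  seg 0: a=-3 b=-533/426 c=0 d=40/213
  seg 1: a=-4 b=427/426 c=80/71 d=-97/426
  seg 2: a=3 b=344/213 c=-131/142 d=131/426
S(7/2) = -829/1136

Δ: Δ0=-1/2, Δ1=7/3, Δ2=1
row 1: diag=10, rhs=17; c'=3/10, d'=17/10
row 2: denom=8−3·3/10=71/10; d'=(-8−3·17/10)/(71/10)=-131/71
back: M2=-131/71
back: M1=17/10−3/10·-131/71=160/71
M: M0=0, M1=160/71, M2=-131/71, M3=0
seg 0: a=-3, c=M0/2=0, d=(M1−M0)/(6·2)=40/213, b=Δ0−h0·(2M0+M1)/6=-533/426
seg 1: a=-4, c=M1/2=80/71, d=(M2−M1)/(6·3)=-97/426, b=Δ1−h1·(2M1+M2)/6=427/426
seg 2: a=3, c=M2/2=-131/142, d=(M3−M2)/(6·1)=131/426, b=Δ2−h2·(2M2+M3)/6=344/213
t_q=7/2 → seg 1, τ=3/2; S=-4+427/426·τ+80/71·τ²+-97/426·τ³=-829/1136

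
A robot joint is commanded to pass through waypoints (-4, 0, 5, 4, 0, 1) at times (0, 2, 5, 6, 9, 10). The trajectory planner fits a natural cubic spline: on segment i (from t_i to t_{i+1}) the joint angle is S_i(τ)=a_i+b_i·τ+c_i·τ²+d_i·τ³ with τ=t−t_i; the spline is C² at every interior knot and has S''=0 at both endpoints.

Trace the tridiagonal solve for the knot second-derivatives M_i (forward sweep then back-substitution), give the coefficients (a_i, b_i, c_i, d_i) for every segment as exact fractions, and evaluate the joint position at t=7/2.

Δ: Δ0=2, Δ1=5/3, Δ2=-1, Δ3=-4/3, Δ4=1
row 1: diag=10, rhs=-2; c'=3/10, d'=-1/5
row 2: denom=8−3·3/10=71/10; d'=(-16−3·-1/5)/(71/10)=-154/71
row 3: denom=8−1·10/71=558/71; d'=(-2−1·-154/71)/(558/71)=2/93
row 4: denom=8−3·71/186=425/62; d'=(14−3·2/93)/(425/62)=864/425
back: M4=864/425
back: M3=2/93−71/186·864/425=-962/1275
back: M2=-154/71−10/71·-962/1275=-526/255
back: M1=-1/5−3/10·-526/255=178/425
M: M0=0, M1=178/425, M2=-526/255, M3=-962/1275, M4=864/425, M5=0
seg 0: a=-4, c=M0/2=0, d=(M1−M0)/(6·2)=89/2550, b=Δ0−h0·(2M0+M1)/6=2372/1275
seg 1: a=0, c=M1/2=89/425, d=(M2−M1)/(6·3)=-1582/11475, b=Δ1−h1·(2M1+M2)/6=2906/1275
seg 2: a=5, c=M2/2=-263/255, d=(M3−M2)/(6·1)=278/1275, b=Δ2−h2·(2M2+M3)/6=-14/75
seg 3: a=4, c=M3/2=-481/1275, d=(M4−M3)/(6·3)=1777/11475, b=Δ3−h3·(2M3+M4)/6=-678/425
seg 4: a=0, c=M4/2=432/425, d=(M5−M4)/(6·1)=-144/425, b=Δ4−h4·(2M4+M5)/6=137/425
t_q=7/2 → seg 1, τ=3/2; S=0+2906/1275·τ+89/425·τ²+-1582/11475·τ³=2911/850

  seg 0: a=-4 b=2372/1275 c=0 d=89/2550
  seg 1: a=0 b=2906/1275 c=89/425 d=-1582/11475
  seg 2: a=5 b=-14/75 c=-263/255 d=278/1275
  seg 3: a=4 b=-678/425 c=-481/1275 d=1777/11475
  seg 4: a=0 b=137/425 c=432/425 d=-144/425
S(7/2) = 2911/850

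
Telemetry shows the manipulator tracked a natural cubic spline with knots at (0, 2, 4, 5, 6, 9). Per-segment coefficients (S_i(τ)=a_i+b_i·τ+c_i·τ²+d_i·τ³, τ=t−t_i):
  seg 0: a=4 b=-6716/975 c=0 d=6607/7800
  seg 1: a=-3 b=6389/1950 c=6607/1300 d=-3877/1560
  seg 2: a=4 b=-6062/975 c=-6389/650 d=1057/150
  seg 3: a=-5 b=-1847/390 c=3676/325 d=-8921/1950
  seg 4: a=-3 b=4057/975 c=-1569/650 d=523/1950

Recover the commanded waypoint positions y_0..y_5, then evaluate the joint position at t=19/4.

y_0 = S_0(0) = a_0 = 4
y_1 = S_1(0) = a_1 = -3
y_2 = S_2(0) = a_2 = 4
y_3 = S_3(0) = a_3 = -5
y_4 = S_4(0) = a_4 = -3
y_5 = S_4(3) = -5
t_q=19/4 is in segment 2 (τ=3/4); S_2(τ)=-133919/41600

y_0=4 y_1=-3 y_2=4 y_3=-5 y_4=-3 y_5=-5
S(19/4) = -133919/41600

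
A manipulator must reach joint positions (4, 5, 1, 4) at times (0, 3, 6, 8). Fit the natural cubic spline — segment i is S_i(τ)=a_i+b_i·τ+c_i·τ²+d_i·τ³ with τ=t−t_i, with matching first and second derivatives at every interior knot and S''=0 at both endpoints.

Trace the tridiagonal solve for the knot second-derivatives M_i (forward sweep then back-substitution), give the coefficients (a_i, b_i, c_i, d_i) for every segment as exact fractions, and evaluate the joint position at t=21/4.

  seg 0: a=4 b=75/74 c=0 d=-151/1998
  seg 1: a=5 b=-38/37 c=-151/222 d=385/1998
  seg 2: a=1 b=7/74 c=39/37 d=-13/74
S(21/4) = 6823/4736

Δ: Δ0=1/3, Δ1=-4/3, Δ2=3/2
row 1: diag=12, rhs=-10; c'=1/4, d'=-5/6
row 2: denom=10−3·1/4=37/4; d'=(17−3·-5/6)/(37/4)=78/37
back: M2=78/37
back: M1=-5/6−1/4·78/37=-151/111
M: M0=0, M1=-151/111, M2=78/37, M3=0
seg 0: a=4, c=M0/2=0, d=(M1−M0)/(6·3)=-151/1998, b=Δ0−h0·(2M0+M1)/6=75/74
seg 1: a=5, c=M1/2=-151/222, d=(M2−M1)/(6·3)=385/1998, b=Δ1−h1·(2M1+M2)/6=-38/37
seg 2: a=1, c=M2/2=39/37, d=(M3−M2)/(6·2)=-13/74, b=Δ2−h2·(2M2+M3)/6=7/74
t_q=21/4 → seg 1, τ=9/4; S=5+-38/37·τ+-151/222·τ²+385/1998·τ³=6823/4736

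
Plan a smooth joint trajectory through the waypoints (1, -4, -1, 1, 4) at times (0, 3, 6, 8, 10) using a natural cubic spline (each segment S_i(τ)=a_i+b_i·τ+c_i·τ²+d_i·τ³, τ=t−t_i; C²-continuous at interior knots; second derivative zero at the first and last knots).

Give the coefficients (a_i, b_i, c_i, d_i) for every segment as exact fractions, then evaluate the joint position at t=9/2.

Δ: Δ0=-5/3, Δ1=1, Δ2=1, Δ3=3/2
row 1: diag=12, rhs=16; c'=1/4, d'=4/3
row 2: denom=10−3·1/4=37/4; d'=(0−3·4/3)/(37/4)=-16/37
row 3: denom=8−2·8/37=280/37; d'=(3−2·-16/37)/(280/37)=143/280
back: M3=143/280
back: M2=-16/37−8/37·143/280=-19/35
back: M1=4/3−1/4·-19/35=617/420
M: M0=0, M1=617/420, M2=-19/35, M3=143/280, M4=0
seg 0: a=1, c=M0/2=0, d=(M1−M0)/(6·3)=617/7560, b=Δ0−h0·(2M0+M1)/6=-2017/840
seg 1: a=-4, c=M1/2=617/840, d=(M2−M1)/(6·3)=-169/1512, b=Δ1−h1·(2M1+M2)/6=-83/420
seg 2: a=-1, c=M2/2=-19/70, d=(M3−M2)/(6·2)=59/672, b=Δ2−h2·(2M2+M3)/6=143/120
seg 3: a=1, c=M3/2=143/560, d=(M4−M3)/(6·2)=-143/3360, b=Δ3−h3·(2M3+M4)/6=487/420
t_q=9/2 → seg 1, τ=3/2; S=-4+-83/420·τ+617/840·τ²+-169/1512·τ³=-6767/2240

  seg 0: a=1 b=-2017/840 c=0 d=617/7560
  seg 1: a=-4 b=-83/420 c=617/840 d=-169/1512
  seg 2: a=-1 b=143/120 c=-19/70 d=59/672
  seg 3: a=1 b=487/420 c=143/560 d=-143/3360
S(9/2) = -6767/2240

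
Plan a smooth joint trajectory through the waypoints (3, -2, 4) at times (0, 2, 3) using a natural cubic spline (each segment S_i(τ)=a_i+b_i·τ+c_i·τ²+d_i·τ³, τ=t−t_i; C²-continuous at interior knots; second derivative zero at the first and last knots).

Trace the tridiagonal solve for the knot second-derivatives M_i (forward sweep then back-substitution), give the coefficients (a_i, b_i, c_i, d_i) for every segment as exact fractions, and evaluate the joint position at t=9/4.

  seg 0: a=3 b=-16/3 c=0 d=17/24
  seg 1: a=-2 b=19/6 c=17/4 d=-17/12
S(9/4) = -247/256

Δ: Δ0=-5/2, Δ1=6
row 1: diag=6, rhs=51; c'=1/6, d'=17/2
back: M1=17/2
M: M0=0, M1=17/2, M2=0
seg 0: a=3, c=M0/2=0, d=(M1−M0)/(6·2)=17/24, b=Δ0−h0·(2M0+M1)/6=-16/3
seg 1: a=-2, c=M1/2=17/4, d=(M2−M1)/(6·1)=-17/12, b=Δ1−h1·(2M1+M2)/6=19/6
t_q=9/4 → seg 1, τ=1/4; S=-2+19/6·τ+17/4·τ²+-17/12·τ³=-247/256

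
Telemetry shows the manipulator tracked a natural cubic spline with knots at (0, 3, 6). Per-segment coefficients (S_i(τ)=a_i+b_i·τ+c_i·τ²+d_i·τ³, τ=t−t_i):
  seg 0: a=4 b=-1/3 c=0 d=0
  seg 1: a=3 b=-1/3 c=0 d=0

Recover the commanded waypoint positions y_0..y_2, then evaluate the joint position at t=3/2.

y_0 = S_0(0) = a_0 = 4
y_1 = S_1(0) = a_1 = 3
y_2 = S_1(3) = 2
t_q=3/2 is in segment 0 (τ=3/2); S_0(τ)=7/2

y_0=4 y_1=3 y_2=2
S(3/2) = 7/2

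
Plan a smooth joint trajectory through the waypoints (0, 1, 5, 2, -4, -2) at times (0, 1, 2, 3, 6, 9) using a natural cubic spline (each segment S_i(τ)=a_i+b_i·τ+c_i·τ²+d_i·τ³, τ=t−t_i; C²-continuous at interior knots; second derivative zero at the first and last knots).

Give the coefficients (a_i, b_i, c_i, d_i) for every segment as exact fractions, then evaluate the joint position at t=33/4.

Δ: Δ0=1, Δ1=4, Δ2=-3, Δ3=-2, Δ4=2/3
row 1: diag=4, rhs=18; c'=1/4, d'=9/2
row 2: denom=4−1·1/4=15/4; d'=(-42−1·9/2)/(15/4)=-62/5
row 3: denom=8−1·4/15=116/15; d'=(6−1·-62/5)/(116/15)=69/29
row 4: denom=12−3·45/116=1257/116; d'=(16−3·69/29)/(1257/116)=1028/1257
back: M4=1028/1257
back: M3=69/29−45/116·1028/1257=864/419
back: M2=-62/5−4/15·864/419=-5426/419
back: M1=9/2−1/4·-5426/419=3242/419
M: M0=0, M1=3242/419, M2=-5426/419, M3=864/419, M4=1028/1257, M5=0
seg 0: a=0, c=M0/2=0, d=(M1−M0)/(6·1)=1621/1257, b=Δ0−h0·(2M0+M1)/6=-364/1257
seg 1: a=1, c=M1/2=1621/419, d=(M2−M1)/(6·1)=-4334/1257, b=Δ1−h1·(2M1+M2)/6=4499/1257
seg 2: a=5, c=M2/2=-2713/419, d=(M3−M2)/(6·1)=3145/1257, b=Δ2−h2·(2M2+M3)/6=1223/1257
seg 3: a=2, c=M3/2=432/419, d=(M4−M3)/(6·3)=-782/11313, b=Δ3−h3·(2M3+M4)/6=-5620/1257
seg 4: a=-4, c=M4/2=514/1257, d=(M5−M4)/(6·3)=-514/11313, b=Δ4−h4·(2M4+M5)/6=-190/1257
t_q=33/4 → seg 4, τ=9/4; S=-4+-190/1257·τ+514/1257·τ²+-514/11313·τ³=-37375/13408

  seg 0: a=0 b=-364/1257 c=0 d=1621/1257
  seg 1: a=1 b=4499/1257 c=1621/419 d=-4334/1257
  seg 2: a=5 b=1223/1257 c=-2713/419 d=3145/1257
  seg 3: a=2 b=-5620/1257 c=432/419 d=-782/11313
  seg 4: a=-4 b=-190/1257 c=514/1257 d=-514/11313
S(33/4) = -37375/13408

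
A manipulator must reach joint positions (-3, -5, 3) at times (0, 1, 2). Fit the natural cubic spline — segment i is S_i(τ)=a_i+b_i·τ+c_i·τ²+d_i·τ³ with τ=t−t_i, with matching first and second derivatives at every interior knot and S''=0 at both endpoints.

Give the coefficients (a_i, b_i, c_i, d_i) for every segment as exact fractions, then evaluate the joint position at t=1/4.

Δ: Δ0=-2, Δ1=8
row 1: diag=4, rhs=60; c'=1/4, d'=15
back: M1=15
M: M0=0, M1=15, M2=0
seg 0: a=-3, c=M0/2=0, d=(M1−M0)/(6·1)=5/2, b=Δ0−h0·(2M0+M1)/6=-9/2
seg 1: a=-5, c=M1/2=15/2, d=(M2−M1)/(6·1)=-5/2, b=Δ1−h1·(2M1+M2)/6=3
t_q=1/4 → seg 0, τ=1/4; S=-3+-9/2·τ+0·τ²+5/2·τ³=-523/128

  seg 0: a=-3 b=-9/2 c=0 d=5/2
  seg 1: a=-5 b=3 c=15/2 d=-5/2
S(1/4) = -523/128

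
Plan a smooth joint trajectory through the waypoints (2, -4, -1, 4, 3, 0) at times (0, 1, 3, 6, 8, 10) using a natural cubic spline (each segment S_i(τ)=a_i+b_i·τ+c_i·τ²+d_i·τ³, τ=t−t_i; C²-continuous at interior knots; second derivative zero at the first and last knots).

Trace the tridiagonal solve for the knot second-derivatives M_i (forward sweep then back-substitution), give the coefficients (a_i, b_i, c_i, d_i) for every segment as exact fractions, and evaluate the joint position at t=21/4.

  seg 0: a=2 b=-10495/1434 c=0 d=1891/1434
  seg 1: a=-4 b=-2411/717 c=1891/478 d=-4373/5736
  seg 2: a=-1 b=4751/1434 c=-591/956 d=199/8604
  seg 3: a=4 b=655/2868 c=-98/239 d=263/11472
  seg 4: a=3 b=-815/717 c=-521/1912 d=521/11472
S(21/4) = 219547/61184

Δ: Δ0=-6, Δ1=3/2, Δ2=5/3, Δ3=-1/2, Δ4=-3/2
row 1: diag=6, rhs=45; c'=1/3, d'=15/2
row 2: denom=10−2·1/3=28/3; d'=(1−2·15/2)/(28/3)=-3/2
row 3: denom=10−3·9/28=253/28; d'=(-13−3·-3/2)/(253/28)=-238/253
row 4: denom=8−2·56/253=1912/253; d'=(-6−2·-238/253)/(1912/253)=-521/956
back: M4=-521/956
back: M3=-238/253−56/253·-521/956=-196/239
back: M2=-3/2−9/28·-196/239=-591/478
back: M1=15/2−1/3·-591/478=1891/239
M: M0=0, M1=1891/239, M2=-591/478, M3=-196/239, M4=-521/956, M5=0
seg 0: a=2, c=M0/2=0, d=(M1−M0)/(6·1)=1891/1434, b=Δ0−h0·(2M0+M1)/6=-10495/1434
seg 1: a=-4, c=M1/2=1891/478, d=(M2−M1)/(6·2)=-4373/5736, b=Δ1−h1·(2M1+M2)/6=-2411/717
seg 2: a=-1, c=M2/2=-591/956, d=(M3−M2)/(6·3)=199/8604, b=Δ2−h2·(2M2+M3)/6=4751/1434
seg 3: a=4, c=M3/2=-98/239, d=(M4−M3)/(6·2)=263/11472, b=Δ3−h3·(2M3+M4)/6=655/2868
seg 4: a=3, c=M4/2=-521/1912, d=(M5−M4)/(6·2)=521/11472, b=Δ4−h4·(2M4+M5)/6=-815/717
t_q=21/4 → seg 2, τ=9/4; S=-1+4751/1434·τ+-591/956·τ²+199/8604·τ³=219547/61184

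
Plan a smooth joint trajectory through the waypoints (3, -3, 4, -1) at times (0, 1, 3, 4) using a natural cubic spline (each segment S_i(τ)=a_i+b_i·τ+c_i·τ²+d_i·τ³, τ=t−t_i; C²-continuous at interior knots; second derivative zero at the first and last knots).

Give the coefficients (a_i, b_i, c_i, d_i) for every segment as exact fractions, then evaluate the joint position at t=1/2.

Δ: Δ0=-6, Δ1=7/2, Δ2=-5
row 1: diag=6, rhs=57; c'=1/3, d'=19/2
row 2: denom=6−2·1/3=16/3; d'=(-51−2·19/2)/(16/3)=-105/8
back: M2=-105/8
back: M1=19/2−1/3·-105/8=111/8
M: M0=0, M1=111/8, M2=-105/8, M3=0
seg 0: a=3, c=M0/2=0, d=(M1−M0)/(6·1)=37/16, b=Δ0−h0·(2M0+M1)/6=-133/16
seg 1: a=-3, c=M1/2=111/16, d=(M2−M1)/(6·2)=-9/4, b=Δ1−h1·(2M1+M2)/6=-11/8
seg 2: a=4, c=M2/2=-105/16, d=(M3−M2)/(6·1)=35/16, b=Δ2−h2·(2M2+M3)/6=-5/8
t_q=1/2 → seg 0, τ=1/2; S=3+-133/16·τ+0·τ²+37/16·τ³=-111/128

  seg 0: a=3 b=-133/16 c=0 d=37/16
  seg 1: a=-3 b=-11/8 c=111/16 d=-9/4
  seg 2: a=4 b=-5/8 c=-105/16 d=35/16
S(1/2) = -111/128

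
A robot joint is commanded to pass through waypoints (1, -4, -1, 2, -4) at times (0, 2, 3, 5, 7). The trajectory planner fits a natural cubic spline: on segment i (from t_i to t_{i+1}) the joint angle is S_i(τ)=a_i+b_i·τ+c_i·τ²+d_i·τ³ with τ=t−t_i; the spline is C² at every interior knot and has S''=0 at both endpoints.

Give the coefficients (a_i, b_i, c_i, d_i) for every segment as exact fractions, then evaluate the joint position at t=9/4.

Δ: Δ0=-5/2, Δ1=3, Δ2=3/2, Δ3=-3
row 1: diag=6, rhs=33; c'=1/6, d'=11/2
row 2: denom=6−1·1/6=35/6; d'=(-9−1·11/2)/(35/6)=-87/35
row 3: denom=8−2·12/35=256/35; d'=(-27−2·-87/35)/(256/35)=-771/256
back: M3=-771/256
back: M2=-87/35−12/35·-771/256=-93/64
back: M1=11/2−1/6·-93/64=735/128
M: M0=0, M1=735/128, M2=-93/64, M3=-771/256, M4=0
seg 0: a=1, c=M0/2=0, d=(M1−M0)/(6·2)=245/512, b=Δ0−h0·(2M0+M1)/6=-565/128
seg 1: a=-4, c=M1/2=735/256, d=(M2−M1)/(6·1)=-307/256, b=Δ1−h1·(2M1+M2)/6=85/64
seg 2: a=-1, c=M2/2=-93/128, d=(M3−M2)/(6·2)=-133/1024, b=Δ2−h2·(2M2+M3)/6=889/256
seg 3: a=2, c=M3/2=-771/512, d=(M4−M3)/(6·2)=257/1024, b=Δ3−h3·(2M3+M4)/6=-127/128
t_q=9/4 → seg 1, τ=1/4; S=-4+85/64·τ+735/256·τ²+-307/256·τ³=-57463/16384

  seg 0: a=1 b=-565/128 c=0 d=245/512
  seg 1: a=-4 b=85/64 c=735/256 d=-307/256
  seg 2: a=-1 b=889/256 c=-93/128 d=-133/1024
  seg 3: a=2 b=-127/128 c=-771/512 d=257/1024
S(9/4) = -57463/16384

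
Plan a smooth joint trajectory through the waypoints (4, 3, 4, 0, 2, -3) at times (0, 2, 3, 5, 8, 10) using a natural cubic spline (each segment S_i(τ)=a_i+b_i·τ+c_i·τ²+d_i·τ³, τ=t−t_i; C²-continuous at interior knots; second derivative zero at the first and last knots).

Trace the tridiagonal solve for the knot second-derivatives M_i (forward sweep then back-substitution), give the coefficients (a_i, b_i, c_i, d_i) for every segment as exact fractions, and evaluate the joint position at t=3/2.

Δ: Δ0=-1/2, Δ1=1, Δ2=-2, Δ3=2/3, Δ4=-5/2
row 1: diag=6, rhs=9; c'=1/6, d'=3/2
row 2: denom=6−1·1/6=35/6; d'=(-18−1·3/2)/(35/6)=-117/35
row 3: denom=10−2·12/35=326/35; d'=(16−2·-117/35)/(326/35)=397/163
row 4: denom=10−3·105/326=2945/326; d'=(-19−3·397/163)/(2945/326)=-8576/2945
back: M4=-8576/2945
back: M3=397/163−105/326·-8576/2945=1987/589
back: M2=-117/35−12/35·1987/589=-13251/2945
back: M1=3/2−1/6·-13251/2945=6626/2945
M: M0=0, M1=6626/2945, M2=-13251/2945, M3=1987/589, M4=-8576/2945, M5=0
seg 0: a=4, c=M0/2=0, d=(M1−M0)/(6·2)=3313/17670, b=Δ0−h0·(2M0+M1)/6=-22087/17670
seg 1: a=3, c=M1/2=3313/2945, d=(M2−M1)/(6·1)=-19877/17670, b=Δ1−h1·(2M1+M2)/6=17669/17670
seg 2: a=4, c=M2/2=-13251/5890, d=(M3−M2)/(6·2)=11593/17670, b=Δ2−h2·(2M2+M3)/6=-1103/8835
seg 3: a=0, c=M3/2=1987/1178, d=(M4−M3)/(6·3)=-18511/53010, b=Δ3−h3·(2M3+M4)/6=-11051/8835
seg 4: a=2, c=M4/2=-4288/2945, d=(M5−M4)/(6·2)=2144/8835, b=Δ4−h4·(2M4+M5)/6=-9871/17670
t_q=3/2 → seg 0, τ=3/2; S=4+-22087/17670·τ+0·τ²+3313/17670·τ³=129949/47120

  seg 0: a=4 b=-22087/17670 c=0 d=3313/17670
  seg 1: a=3 b=17669/17670 c=3313/2945 d=-19877/17670
  seg 2: a=4 b=-1103/8835 c=-13251/5890 d=11593/17670
  seg 3: a=0 b=-11051/8835 c=1987/1178 d=-18511/53010
  seg 4: a=2 b=-9871/17670 c=-4288/2945 d=2144/8835
S(3/2) = 129949/47120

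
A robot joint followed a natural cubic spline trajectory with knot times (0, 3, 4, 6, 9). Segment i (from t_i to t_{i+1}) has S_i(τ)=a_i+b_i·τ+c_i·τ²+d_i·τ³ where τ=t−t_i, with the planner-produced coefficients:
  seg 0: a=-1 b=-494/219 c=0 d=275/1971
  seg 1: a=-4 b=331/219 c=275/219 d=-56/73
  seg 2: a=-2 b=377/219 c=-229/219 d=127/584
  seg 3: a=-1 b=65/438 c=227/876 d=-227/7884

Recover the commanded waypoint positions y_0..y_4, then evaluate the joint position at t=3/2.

y_0 = S_0(0) = a_0 = -1
y_1 = S_1(0) = a_1 = -4
y_2 = S_2(0) = a_2 = -2
y_3 = S_3(0) = a_3 = -1
y_4 = S_3(3) = 1
t_q=3/2 is in segment 0 (τ=3/2); S_0(τ)=-2285/584

y_0=-1 y_1=-4 y_2=-2 y_3=-1 y_4=1
S(3/2) = -2285/584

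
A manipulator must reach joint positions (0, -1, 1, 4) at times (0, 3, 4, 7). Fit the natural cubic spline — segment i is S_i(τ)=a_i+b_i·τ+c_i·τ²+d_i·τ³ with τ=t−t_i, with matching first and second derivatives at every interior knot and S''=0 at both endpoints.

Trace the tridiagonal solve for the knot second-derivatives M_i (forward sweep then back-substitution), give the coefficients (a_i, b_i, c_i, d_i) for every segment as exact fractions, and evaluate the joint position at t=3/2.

  seg 0: a=0 b=-80/63 c=0 d=59/567
  seg 1: a=-1 b=97/63 c=59/63 d=-10/21
  seg 2: a=1 b=125/63 c=-31/63 d=31/567
S(3/2) = -87/56

Δ: Δ0=-1/3, Δ1=2, Δ2=1
row 1: diag=8, rhs=14; c'=1/8, d'=7/4
row 2: denom=8−1·1/8=63/8; d'=(-6−1·7/4)/(63/8)=-62/63
back: M2=-62/63
back: M1=7/4−1/8·-62/63=118/63
M: M0=0, M1=118/63, M2=-62/63, M3=0
seg 0: a=0, c=M0/2=0, d=(M1−M0)/(6·3)=59/567, b=Δ0−h0·(2M0+M1)/6=-80/63
seg 1: a=-1, c=M1/2=59/63, d=(M2−M1)/(6·1)=-10/21, b=Δ1−h1·(2M1+M2)/6=97/63
seg 2: a=1, c=M2/2=-31/63, d=(M3−M2)/(6·3)=31/567, b=Δ2−h2·(2M2+M3)/6=125/63
t_q=3/2 → seg 0, τ=3/2; S=0+-80/63·τ+0·τ²+59/567·τ³=-87/56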